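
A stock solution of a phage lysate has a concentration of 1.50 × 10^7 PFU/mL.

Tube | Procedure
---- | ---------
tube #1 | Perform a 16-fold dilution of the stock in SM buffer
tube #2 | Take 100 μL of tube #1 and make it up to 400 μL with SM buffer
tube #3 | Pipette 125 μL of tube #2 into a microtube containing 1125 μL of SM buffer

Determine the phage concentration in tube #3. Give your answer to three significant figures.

Step 1: 16-fold → factor 16
Step 2: 100 μL brought to 400 μL → factor 400/100 = 4
Step 3: 125 μL + 1125 μL = 1250 μL total → factor 1250/125 = 10
Overall dilution factor = 16 × 4 × 10 = 640
Final = 1.50 × 10^7 PFU/mL / 640 = 2.34 × 10^4 PFU/mL

2.34 × 10^4 PFU/mL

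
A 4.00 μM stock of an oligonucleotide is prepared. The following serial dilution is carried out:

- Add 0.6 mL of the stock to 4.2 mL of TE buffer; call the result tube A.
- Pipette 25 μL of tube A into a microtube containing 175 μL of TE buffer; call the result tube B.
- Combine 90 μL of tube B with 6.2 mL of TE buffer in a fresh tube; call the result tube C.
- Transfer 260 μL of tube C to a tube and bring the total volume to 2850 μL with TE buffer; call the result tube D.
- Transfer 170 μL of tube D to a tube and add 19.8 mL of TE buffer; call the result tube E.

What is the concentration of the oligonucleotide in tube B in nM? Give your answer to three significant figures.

Step 1: 0.6 mL + 4.2 mL = 4.8 mL total → factor 4.8/0.6 = 8
Step 2: 25 μL + 175 μL = 200 μL total → factor 200/25 = 8
Dilution factor through tube B = 8 × 8 = 64
[tube B] = 4.00 μM / 64 = 0.06250 μM = 62.5 nM

62.5 nM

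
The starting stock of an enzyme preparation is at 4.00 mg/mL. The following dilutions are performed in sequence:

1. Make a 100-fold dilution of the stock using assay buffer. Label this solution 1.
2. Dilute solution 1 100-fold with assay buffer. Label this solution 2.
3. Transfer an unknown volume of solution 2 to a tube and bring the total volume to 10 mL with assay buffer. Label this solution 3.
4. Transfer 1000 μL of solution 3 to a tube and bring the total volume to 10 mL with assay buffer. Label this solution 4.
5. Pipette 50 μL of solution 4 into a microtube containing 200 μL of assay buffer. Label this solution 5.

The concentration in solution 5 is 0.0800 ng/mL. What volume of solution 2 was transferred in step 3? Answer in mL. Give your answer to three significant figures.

Step 1: 100-fold → factor 100
Step 2: 100-fold → factor 100
Step 3: v brought to 10 mL → factor = 10 mL/v
Step 4: 1000 μL brought to 10 mL → factor 10000/1000 = 10
Step 5: 50 μL + 200 μL = 250 μL total → factor 250/50 = 5
Product of known-step factors = 5 × 10^5
Overall factor = 4.00 mg/mL / (0.0800 ng/mL) = 5 × 10^7
Step-3 factor = 5 × 10^7 / 5 × 10^5 = 100
v = 10 mL / 100 = 0.100 mL

0.100 mL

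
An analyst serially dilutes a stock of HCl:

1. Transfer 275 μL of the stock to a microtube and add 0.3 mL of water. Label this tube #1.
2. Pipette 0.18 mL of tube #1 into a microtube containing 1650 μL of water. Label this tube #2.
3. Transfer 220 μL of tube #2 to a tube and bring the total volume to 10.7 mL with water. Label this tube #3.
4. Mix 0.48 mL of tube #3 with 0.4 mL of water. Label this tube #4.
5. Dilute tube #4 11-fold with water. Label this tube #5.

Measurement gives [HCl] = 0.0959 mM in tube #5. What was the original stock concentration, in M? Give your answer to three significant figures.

2.00 M

Step 1: 275 μL + 0.3 mL = 575 μL total → factor 575/275 = 2.0909
Step 2: 0.18 mL + 1650 μL = 1.83 mL total → factor 1.83/0.18 = 10.167
Step 3: 220 μL brought to 10.7 mL → factor 10700/220 = 48.636
Step 4: 0.48 mL + 0.4 mL = 0.88 mL total → factor 0.88/0.48 = 1.8333
Step 5: 11-fold → factor 11
Overall dilution factor = 2.0909 × 10.167 × 48.636 × 1.8333 × 11 = 20850
Stock = 0.0959 mM × 20850 = 2000 mM = 2.00 M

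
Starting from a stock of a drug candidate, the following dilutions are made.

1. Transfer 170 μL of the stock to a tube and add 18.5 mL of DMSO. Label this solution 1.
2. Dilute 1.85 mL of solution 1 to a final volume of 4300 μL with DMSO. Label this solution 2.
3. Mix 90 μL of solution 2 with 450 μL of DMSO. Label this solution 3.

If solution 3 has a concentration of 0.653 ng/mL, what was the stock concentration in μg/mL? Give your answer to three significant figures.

Step 1: 170 μL + 18.5 mL = 18670 μL total → factor 18670/170 = 109.82
Step 2: 1.85 mL brought to 4300 μL → factor 4.3/1.85 = 2.3243
Step 3: 90 μL + 450 μL = 540 μL total → factor 540/90 = 6
Overall dilution factor = 109.82 × 2.3243 × 6 = 1531.6
Stock = 0.653 ng/mL × 1531.6 = 1000 ng/mL = 1.00 μg/mL

1.00 μg/mL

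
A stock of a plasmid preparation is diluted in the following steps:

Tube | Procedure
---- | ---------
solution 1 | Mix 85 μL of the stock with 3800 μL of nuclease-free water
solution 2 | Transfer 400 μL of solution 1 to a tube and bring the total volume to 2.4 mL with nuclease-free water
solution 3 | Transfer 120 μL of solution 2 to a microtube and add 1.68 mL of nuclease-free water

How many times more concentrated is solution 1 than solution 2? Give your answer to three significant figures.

Step 1: 85 μL + 3800 μL = 3885 μL total → factor 3885/85 = 45.706
Step 2: 400 μL brought to 2.4 mL → factor 2400/400 = 6
Dilution factor to solution 1 = 45.706; to solution 2 = 274.24
[solution 1]/[solution 2] = (factor to solution 2)/(factor to solution 1) = 274.24/45.706 = 6.00

6.00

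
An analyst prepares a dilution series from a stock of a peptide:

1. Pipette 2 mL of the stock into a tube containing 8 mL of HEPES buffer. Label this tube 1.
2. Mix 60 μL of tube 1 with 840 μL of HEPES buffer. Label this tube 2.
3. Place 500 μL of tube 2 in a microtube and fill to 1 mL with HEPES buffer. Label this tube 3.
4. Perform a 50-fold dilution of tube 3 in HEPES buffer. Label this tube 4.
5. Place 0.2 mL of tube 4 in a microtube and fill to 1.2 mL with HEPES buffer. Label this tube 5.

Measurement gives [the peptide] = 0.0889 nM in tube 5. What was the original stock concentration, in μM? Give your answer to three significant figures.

4.00 μM

Step 1: 2 mL + 8 mL = 10 mL total → factor 10/2 = 5
Step 2: 60 μL + 840 μL = 900 μL total → factor 900/60 = 15
Step 3: 500 μL brought to 1 mL → factor 1000/500 = 2
Step 4: 50-fold → factor 50
Step 5: 0.2 mL brought to 1.2 mL → factor 1.2/0.2 = 6
Overall dilution factor = 5 × 15 × 2 × 50 × 6 = 45000
Stock = 0.0889 nM × 45000 = 4000 nM = 4.00 μM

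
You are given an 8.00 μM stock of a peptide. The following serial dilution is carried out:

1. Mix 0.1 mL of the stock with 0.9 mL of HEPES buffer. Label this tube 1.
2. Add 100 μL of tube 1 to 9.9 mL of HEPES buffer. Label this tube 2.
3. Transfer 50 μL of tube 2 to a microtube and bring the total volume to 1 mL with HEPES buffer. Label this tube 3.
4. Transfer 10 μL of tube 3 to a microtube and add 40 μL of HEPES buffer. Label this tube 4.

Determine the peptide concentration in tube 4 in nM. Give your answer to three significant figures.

0.0800 nM

Step 1: 0.1 mL + 0.9 mL = 1 mL total → factor 1/0.1 = 10
Step 2: 100 μL + 9.9 mL = 10000 μL total → factor 10000/100 = 100
Step 3: 50 μL brought to 1 mL → factor 1000/50 = 20
Step 4: 10 μL + 40 μL = 50 μL total → factor 50/10 = 5
Overall dilution factor = 10 × 100 × 20 × 5 = 1 × 10^5
Final = 8.00 μM / 1 × 10^5 = 8.000 × 10^-5 μM = 0.0800 nM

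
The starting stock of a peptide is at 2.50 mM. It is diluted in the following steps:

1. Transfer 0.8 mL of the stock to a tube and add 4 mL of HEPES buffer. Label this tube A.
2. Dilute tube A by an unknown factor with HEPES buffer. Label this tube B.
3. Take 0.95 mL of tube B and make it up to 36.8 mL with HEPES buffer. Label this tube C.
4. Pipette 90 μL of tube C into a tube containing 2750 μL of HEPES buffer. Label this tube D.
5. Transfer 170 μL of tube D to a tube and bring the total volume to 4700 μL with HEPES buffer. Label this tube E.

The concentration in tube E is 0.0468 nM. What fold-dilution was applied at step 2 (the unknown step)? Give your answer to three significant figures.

Step 1: 0.8 mL + 4 mL = 4.8 mL total → factor 4.8/0.8 = 6
Step 2: unknown factor x
Step 3: 0.95 mL brought to 36.8 mL → factor 36.8/0.95 = 38.737
Step 4: 90 μL + 2750 μL = 2840 μL total → factor 2840/90 = 31.556
Step 5: 170 μL brought to 4700 μL → factor 4700/170 = 27.647
Product of known-step factors = 2.0277 × 10^5
Overall factor = 2.50 mM / (0.0468 nM) = 5.3419 × 10^7
x = 5.3419 × 10^7 / 2.0277 × 10^5 = 263

263-fold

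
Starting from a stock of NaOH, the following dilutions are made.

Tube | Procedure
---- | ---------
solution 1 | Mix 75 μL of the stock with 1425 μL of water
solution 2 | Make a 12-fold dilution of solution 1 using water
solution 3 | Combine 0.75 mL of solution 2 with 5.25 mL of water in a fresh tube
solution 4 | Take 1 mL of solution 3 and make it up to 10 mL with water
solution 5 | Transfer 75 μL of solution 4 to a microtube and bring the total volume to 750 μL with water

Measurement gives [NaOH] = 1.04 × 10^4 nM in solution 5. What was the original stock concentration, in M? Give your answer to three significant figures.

Step 1: 75 μL + 1425 μL = 1500 μL total → factor 1500/75 = 20
Step 2: 12-fold → factor 12
Step 3: 0.75 mL + 5.25 mL = 6 mL total → factor 6/0.75 = 8
Step 4: 1 mL brought to 10 mL → factor 10/1 = 10
Step 5: 75 μL brought to 750 μL → factor 750/75 = 10
Overall dilution factor = 20 × 12 × 8 × 10 × 10 = 1.92 × 10^5
Stock = 1.04 × 10^4 nM × 1.92 × 10^5 = 1.997 × 10^9 nM = 2.00 M

2.00 M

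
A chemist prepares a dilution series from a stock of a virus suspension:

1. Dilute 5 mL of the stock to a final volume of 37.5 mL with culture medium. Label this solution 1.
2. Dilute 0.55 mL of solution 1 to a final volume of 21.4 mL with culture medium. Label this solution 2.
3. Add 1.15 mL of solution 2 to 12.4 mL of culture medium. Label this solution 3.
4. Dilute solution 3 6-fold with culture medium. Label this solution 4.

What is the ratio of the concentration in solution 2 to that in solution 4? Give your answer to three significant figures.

70.7

Step 1: 5 mL brought to 37.5 mL → factor 37.5/5 = 7.5
Step 2: 0.55 mL brought to 21.4 mL → factor 21.4/0.55 = 38.909
Step 3: 1.15 mL + 12.4 mL = 13.55 mL total → factor 13.55/1.15 = 11.783
Step 4: 6-fold → factor 6
Dilution factor to solution 2 = 291.82; to solution 4 = 20630
[solution 2]/[solution 4] = (factor to solution 4)/(factor to solution 2) = 20630/291.82 = 70.7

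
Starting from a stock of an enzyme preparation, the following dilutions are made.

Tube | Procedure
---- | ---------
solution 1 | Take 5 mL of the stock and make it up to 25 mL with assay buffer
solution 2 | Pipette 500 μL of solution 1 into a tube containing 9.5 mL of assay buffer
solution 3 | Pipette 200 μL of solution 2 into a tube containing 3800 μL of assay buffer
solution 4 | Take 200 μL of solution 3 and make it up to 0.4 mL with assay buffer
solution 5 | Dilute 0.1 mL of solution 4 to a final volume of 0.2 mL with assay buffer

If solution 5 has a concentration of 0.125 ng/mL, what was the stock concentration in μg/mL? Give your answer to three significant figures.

1.00 μg/mL

Step 1: 5 mL brought to 25 mL → factor 25/5 = 5
Step 2: 500 μL + 9.5 mL = 10000 μL total → factor 10000/500 = 20
Step 3: 200 μL + 3800 μL = 4000 μL total → factor 4000/200 = 20
Step 4: 200 μL brought to 0.4 mL → factor 400/200 = 2
Step 5: 0.1 mL brought to 0.2 mL → factor 0.2/0.1 = 2
Overall dilution factor = 5 × 20 × 20 × 2 × 2 = 8000
Stock = 0.125 ng/mL × 8000 = 1000 ng/mL = 1.00 μg/mL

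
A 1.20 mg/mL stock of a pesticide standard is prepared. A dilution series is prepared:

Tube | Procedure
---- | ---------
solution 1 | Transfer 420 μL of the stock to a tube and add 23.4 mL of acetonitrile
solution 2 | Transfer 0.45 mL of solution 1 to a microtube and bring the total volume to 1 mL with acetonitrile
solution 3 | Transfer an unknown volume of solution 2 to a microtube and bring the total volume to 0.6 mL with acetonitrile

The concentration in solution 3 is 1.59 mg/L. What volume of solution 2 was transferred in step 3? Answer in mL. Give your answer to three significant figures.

0.100 mL

Step 1: 420 μL + 23.4 mL = 23820 μL total → factor 23820/420 = 56.714
Step 2: 0.45 mL brought to 1 mL → factor 1/0.45 = 2.2222
Step 3: v brought to 0.6 mL → factor = 0.6 mL/v
Product of known-step factors = 126.03
Overall factor = 1.20 mg/mL / (1.59 mg/L) = 754.72
Step-3 factor = 754.72 / 126.03 = 5.9883
v = 0.6 mL / 5.9883 = 0.100 mL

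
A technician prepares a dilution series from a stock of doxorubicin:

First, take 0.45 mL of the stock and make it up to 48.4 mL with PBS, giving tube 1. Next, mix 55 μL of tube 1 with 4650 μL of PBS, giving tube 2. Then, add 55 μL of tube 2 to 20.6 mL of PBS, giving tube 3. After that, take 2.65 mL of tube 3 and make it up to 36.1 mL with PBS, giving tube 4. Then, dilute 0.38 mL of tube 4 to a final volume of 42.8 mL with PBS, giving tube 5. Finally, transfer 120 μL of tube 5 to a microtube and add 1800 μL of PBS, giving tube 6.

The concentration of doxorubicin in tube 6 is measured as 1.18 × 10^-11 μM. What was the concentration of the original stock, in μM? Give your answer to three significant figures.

Step 1: 0.45 mL brought to 48.4 mL → factor 48.4/0.45 = 107.56
Step 2: 55 μL + 4650 μL = 4705 μL total → factor 4705/55 = 85.545
Step 3: 55 μL + 20.6 mL = 20655 μL total → factor 20655/55 = 375.55
Step 4: 2.65 mL brought to 36.1 mL → factor 36.1/2.65 = 13.623
Step 5: 0.38 mL brought to 42.8 mL → factor 42.8/0.38 = 112.63
Step 6: 120 μL + 1800 μL = 1920 μL total → factor 1920/120 = 16
Overall dilution factor = 107.56 × 85.545 × 375.55 × 13.623 × 112.63 × 16 = 8.4827 × 10^10
Stock = 1.18 × 10^-11 μM × 8.4827 × 10^10 = 1.00 μM

1.00 μM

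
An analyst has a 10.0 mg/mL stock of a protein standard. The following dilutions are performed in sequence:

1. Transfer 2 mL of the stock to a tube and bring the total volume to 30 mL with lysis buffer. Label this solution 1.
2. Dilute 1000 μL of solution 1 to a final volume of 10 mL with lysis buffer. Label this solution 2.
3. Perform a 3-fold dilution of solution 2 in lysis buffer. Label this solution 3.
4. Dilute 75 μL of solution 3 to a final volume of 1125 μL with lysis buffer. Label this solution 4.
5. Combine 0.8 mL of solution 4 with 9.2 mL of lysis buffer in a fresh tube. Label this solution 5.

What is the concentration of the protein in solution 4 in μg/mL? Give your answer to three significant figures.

Step 1: 2 mL brought to 30 mL → factor 30/2 = 15
Step 2: 1000 μL brought to 10 mL → factor 10000/1000 = 10
Step 3: 3-fold → factor 3
Step 4: 75 μL brought to 1125 μL → factor 1125/75 = 15
Dilution factor through solution 4 = 15 × 10 × 3 × 15 = 6750
[solution 4] = 10.0 mg/mL / 6750 = 0.001481 mg/mL = 1.48 μg/mL

1.48 μg/mL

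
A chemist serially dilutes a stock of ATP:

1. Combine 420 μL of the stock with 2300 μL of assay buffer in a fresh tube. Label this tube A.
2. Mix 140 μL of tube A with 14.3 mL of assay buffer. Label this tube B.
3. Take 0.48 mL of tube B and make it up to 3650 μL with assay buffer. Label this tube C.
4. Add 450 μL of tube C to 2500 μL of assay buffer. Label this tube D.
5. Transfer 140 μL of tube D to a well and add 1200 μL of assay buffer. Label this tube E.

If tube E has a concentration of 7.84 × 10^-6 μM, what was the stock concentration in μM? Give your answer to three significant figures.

Step 1: 420 μL + 2300 μL = 2720 μL total → factor 2720/420 = 6.4762
Step 2: 140 μL + 14.3 mL = 14440 μL total → factor 14440/140 = 103.14
Step 3: 0.48 mL brought to 3650 μL → factor 3.65/0.48 = 7.6042
Step 4: 450 μL + 2500 μL = 2950 μL total → factor 2950/450 = 6.5556
Step 5: 140 μL + 1200 μL = 1340 μL total → factor 1340/140 = 9.5714
Overall dilution factor = 6.4762 × 103.14 × 7.6042 × 6.5556 × 9.5714 = 3.1871 × 10^5
Stock = 7.84 × 10^-6 μM × 3.1871 × 10^5 = 2.50 μM

2.50 μM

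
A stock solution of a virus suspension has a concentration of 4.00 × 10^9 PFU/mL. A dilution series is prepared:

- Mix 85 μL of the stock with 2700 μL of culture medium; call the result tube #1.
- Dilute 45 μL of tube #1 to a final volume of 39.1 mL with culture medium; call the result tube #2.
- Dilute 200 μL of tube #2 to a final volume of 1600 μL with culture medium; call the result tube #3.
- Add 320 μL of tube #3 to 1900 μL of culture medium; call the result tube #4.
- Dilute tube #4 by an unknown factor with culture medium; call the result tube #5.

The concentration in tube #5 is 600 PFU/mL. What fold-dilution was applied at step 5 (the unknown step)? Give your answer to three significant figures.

4.22-fold

Step 1: 85 μL + 2700 μL = 2785 μL total → factor 2785/85 = 32.765
Step 2: 45 μL brought to 39.1 mL → factor 39100/45 = 868.89
Step 3: 200 μL brought to 1600 μL → factor 1600/200 = 8
Step 4: 320 μL + 1900 μL = 2220 μL total → factor 2220/320 = 6.9375
Step 5: unknown factor x
Product of known-step factors = 1.58 × 10^6
Overall factor = 4.00 × 10^9 PFU/mL / (600 PFU/mL) = 6.6667 × 10^6
x = 6.6667 × 10^6 / 1.58 × 10^6 = 4.22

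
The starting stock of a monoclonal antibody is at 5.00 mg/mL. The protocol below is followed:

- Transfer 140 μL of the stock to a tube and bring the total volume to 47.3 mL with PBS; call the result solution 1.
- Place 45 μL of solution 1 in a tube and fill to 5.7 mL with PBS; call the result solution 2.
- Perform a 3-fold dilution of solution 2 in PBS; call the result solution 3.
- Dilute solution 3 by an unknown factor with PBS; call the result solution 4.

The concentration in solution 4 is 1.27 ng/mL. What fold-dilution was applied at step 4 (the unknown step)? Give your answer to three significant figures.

Step 1: 140 μL brought to 47.3 mL → factor 47300/140 = 337.86
Step 2: 45 μL brought to 5.7 mL → factor 5700/45 = 126.67
Step 3: 3-fold → factor 3
Step 4: unknown factor x
Product of known-step factors = 1.2839 × 10^5
Overall factor = 5.00 mg/mL / (1.27 ng/mL) = 3.937 × 10^6
x = 3.937 × 10^6 / 1.2839 × 10^5 = 30.7

30.7-fold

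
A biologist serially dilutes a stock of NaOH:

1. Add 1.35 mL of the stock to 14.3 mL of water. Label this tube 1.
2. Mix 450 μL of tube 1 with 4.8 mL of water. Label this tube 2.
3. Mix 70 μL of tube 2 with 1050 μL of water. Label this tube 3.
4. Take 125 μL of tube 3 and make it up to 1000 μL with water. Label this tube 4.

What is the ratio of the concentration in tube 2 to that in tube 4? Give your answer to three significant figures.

128

Step 1: 1.35 mL + 14.3 mL = 15.65 mL total → factor 15.65/1.35 = 11.593
Step 2: 450 μL + 4.8 mL = 5250 μL total → factor 5250/450 = 11.667
Step 3: 70 μL + 1050 μL = 1120 μL total → factor 1120/70 = 16
Step 4: 125 μL brought to 1000 μL → factor 1000/125 = 8
Dilution factor to tube 2 = 135.25; to tube 4 = 17312
[tube 2]/[tube 4] = (factor to tube 4)/(factor to tube 2) = 17312/135.25 = 128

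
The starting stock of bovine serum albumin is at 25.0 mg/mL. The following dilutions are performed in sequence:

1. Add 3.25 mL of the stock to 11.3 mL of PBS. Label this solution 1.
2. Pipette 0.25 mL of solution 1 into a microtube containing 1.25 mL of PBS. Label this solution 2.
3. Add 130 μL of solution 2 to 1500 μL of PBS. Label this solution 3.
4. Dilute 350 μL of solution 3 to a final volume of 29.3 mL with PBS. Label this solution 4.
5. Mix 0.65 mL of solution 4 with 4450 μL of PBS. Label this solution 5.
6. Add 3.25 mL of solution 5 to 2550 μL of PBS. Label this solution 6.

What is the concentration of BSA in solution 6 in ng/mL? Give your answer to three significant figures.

63.3 ng/mL

Step 1: 3.25 mL + 11.3 mL = 14.55 mL total → factor 14.55/3.25 = 4.4769
Step 2: 0.25 mL + 1.25 mL = 1.5 mL total → factor 1.5/0.25 = 6
Step 3: 130 μL + 1500 μL = 1630 μL total → factor 1630/130 = 12.538
Step 4: 350 μL brought to 29.3 mL → factor 29300/350 = 83.714
Step 5: 0.65 mL + 4450 μL = 5.1 mL total → factor 5.1/0.65 = 7.8462
Step 6: 3.25 mL + 2550 μL = 5.8 mL total → factor 5.8/3.25 = 1.7846
Overall dilution factor = 4.4769 × 6 × 12.538 × 83.714 × 7.8462 × 1.7846 = 3.948 × 10^5
Final = 25.0 mg/mL / 3.948 × 10^5 = 6.332 × 10^-5 mg/mL = 63.3 ng/mL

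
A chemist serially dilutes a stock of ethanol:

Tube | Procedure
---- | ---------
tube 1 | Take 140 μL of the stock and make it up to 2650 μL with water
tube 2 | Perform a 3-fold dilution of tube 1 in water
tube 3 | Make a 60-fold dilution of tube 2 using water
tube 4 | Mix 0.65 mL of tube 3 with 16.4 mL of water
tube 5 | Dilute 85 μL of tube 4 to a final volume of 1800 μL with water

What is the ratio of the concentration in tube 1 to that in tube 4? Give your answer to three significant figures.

Step 1: 140 μL brought to 2650 μL → factor 2650/140 = 18.929
Step 2: 3-fold → factor 3
Step 3: 60-fold → factor 60
Step 4: 0.65 mL + 16.4 mL = 17.05 mL total → factor 17.05/0.65 = 26.231
Dilution factor to tube 1 = 18.929; to tube 4 = 89372
[tube 1]/[tube 4] = (factor to tube 4)/(factor to tube 1) = 89372/18.929 = 4.72 × 10^3

4.72 × 10^3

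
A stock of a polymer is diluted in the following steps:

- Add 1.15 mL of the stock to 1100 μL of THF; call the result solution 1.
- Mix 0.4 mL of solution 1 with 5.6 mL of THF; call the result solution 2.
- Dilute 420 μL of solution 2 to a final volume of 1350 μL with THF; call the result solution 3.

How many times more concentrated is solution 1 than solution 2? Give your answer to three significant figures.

15.0

Step 1: 1.15 mL + 1100 μL = 2.25 mL total → factor 2.25/1.15 = 1.9565
Step 2: 0.4 mL + 5.6 mL = 6 mL total → factor 6/0.4 = 15
Dilution factor to solution 1 = 1.9565; to solution 2 = 29.348
[solution 1]/[solution 2] = (factor to solution 2)/(factor to solution 1) = 29.348/1.9565 = 15.0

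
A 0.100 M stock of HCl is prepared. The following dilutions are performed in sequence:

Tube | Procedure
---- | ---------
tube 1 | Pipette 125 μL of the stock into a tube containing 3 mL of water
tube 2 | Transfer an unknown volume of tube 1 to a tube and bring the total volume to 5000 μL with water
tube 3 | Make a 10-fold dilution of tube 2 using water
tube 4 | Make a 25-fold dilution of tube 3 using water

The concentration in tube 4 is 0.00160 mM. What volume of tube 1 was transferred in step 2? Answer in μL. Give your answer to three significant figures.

Step 1: 125 μL + 3 mL = 3125 μL total → factor 3125/125 = 25
Step 2: v brought to 5000 μL → factor = 5000 μL/v
Step 3: 10-fold → factor 10
Step 4: 25-fold → factor 25
Product of known-step factors = 6250
Overall factor = 0.100 M / (0.00160 mM) = 62500
Step-2 factor = 62500 / 6250 = 10
v = 5000 μL / 10 = 500 μL

500 μL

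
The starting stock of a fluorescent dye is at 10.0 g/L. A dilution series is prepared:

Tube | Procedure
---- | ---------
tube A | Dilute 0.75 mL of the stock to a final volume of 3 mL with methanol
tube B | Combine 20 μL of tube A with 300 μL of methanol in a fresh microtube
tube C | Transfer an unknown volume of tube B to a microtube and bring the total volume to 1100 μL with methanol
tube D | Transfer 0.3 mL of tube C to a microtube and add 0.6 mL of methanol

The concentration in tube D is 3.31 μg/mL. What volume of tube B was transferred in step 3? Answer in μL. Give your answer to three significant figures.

Step 1: 0.75 mL brought to 3 mL → factor 3/0.75 = 4
Step 2: 20 μL + 300 μL = 320 μL total → factor 320/20 = 16
Step 3: v brought to 1100 μL → factor = 1100 μL/v
Step 4: 0.3 mL + 0.6 mL = 0.9 mL total → factor 0.9/0.3 = 3
Product of known-step factors = 192
Overall factor = 10.0 g/L / (3.31 μg/mL) = 3021.1
Step-3 factor = 3021.1 / 192 = 15.735
v = 1100 μL / 15.735 = 69.9 μL

69.9 μL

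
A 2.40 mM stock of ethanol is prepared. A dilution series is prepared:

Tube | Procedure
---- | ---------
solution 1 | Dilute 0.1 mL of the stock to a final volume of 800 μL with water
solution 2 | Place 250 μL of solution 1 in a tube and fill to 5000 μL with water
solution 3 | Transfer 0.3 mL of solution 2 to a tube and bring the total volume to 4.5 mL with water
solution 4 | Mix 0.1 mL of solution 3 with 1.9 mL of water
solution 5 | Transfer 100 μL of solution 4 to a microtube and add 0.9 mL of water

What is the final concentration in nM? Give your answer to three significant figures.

Step 1: 0.1 mL brought to 800 μL → factor 0.8/0.1 = 8
Step 2: 250 μL brought to 5000 μL → factor 5000/250 = 20
Step 3: 0.3 mL brought to 4.5 mL → factor 4.5/0.3 = 15
Step 4: 0.1 mL + 1.9 mL = 2 mL total → factor 2/0.1 = 20
Step 5: 100 μL + 0.9 mL = 1000 μL total → factor 1000/100 = 10
Overall dilution factor = 8 × 20 × 15 × 20 × 10 = 4.8 × 10^5
Final = 2.40 mM / 4.8 × 10^5 = 5.000 × 10^-6 mM = 5.00 nM

5.00 nM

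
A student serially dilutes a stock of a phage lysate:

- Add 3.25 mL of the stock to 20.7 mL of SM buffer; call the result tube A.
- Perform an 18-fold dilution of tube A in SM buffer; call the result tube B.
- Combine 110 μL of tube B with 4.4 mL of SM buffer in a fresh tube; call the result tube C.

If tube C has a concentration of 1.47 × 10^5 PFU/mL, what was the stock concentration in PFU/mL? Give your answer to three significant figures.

Step 1: 3.25 mL + 20.7 mL = 23.95 mL total → factor 23.95/3.25 = 7.3692
Step 2: 18-fold → factor 18
Step 3: 110 μL + 4.4 mL = 4510 μL total → factor 4510/110 = 41
Overall dilution factor = 7.3692 × 18 × 41 = 5438.5
Stock = 1.47 × 10^5 PFU/mL × 5438.5 = 7.99 × 10^8 PFU/mL

7.99 × 10^8 PFU/mL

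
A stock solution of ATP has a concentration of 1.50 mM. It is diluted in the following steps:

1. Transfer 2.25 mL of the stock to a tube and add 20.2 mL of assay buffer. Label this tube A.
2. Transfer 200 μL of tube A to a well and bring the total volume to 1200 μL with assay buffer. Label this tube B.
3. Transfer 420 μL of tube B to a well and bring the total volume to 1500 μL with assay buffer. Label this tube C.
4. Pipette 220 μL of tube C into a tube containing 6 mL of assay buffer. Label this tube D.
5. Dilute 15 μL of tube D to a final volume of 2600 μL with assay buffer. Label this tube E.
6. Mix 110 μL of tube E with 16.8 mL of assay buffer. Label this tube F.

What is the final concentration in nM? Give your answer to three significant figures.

Step 1: 2.25 mL + 20.2 mL = 22.45 mL total → factor 22.45/2.25 = 9.9778
Step 2: 200 μL brought to 1200 μL → factor 1200/200 = 6
Step 3: 420 μL brought to 1500 μL → factor 1500/420 = 3.5714
Step 4: 220 μL + 6 mL = 6220 μL total → factor 6220/220 = 28.273
Step 5: 15 μL brought to 2600 μL → factor 2600/15 = 173.33
Step 6: 110 μL + 16.8 mL = 16910 μL total → factor 16910/110 = 153.73
Overall dilution factor = 9.9778 × 6 × 3.5714 × 28.273 × 173.33 × 153.73 = 1.6107 × 10^8
Final = 1.50 mM / 1.6107 × 10^8 = 9.312 × 10^-9 mM = 0.00931 nM

0.00931 nM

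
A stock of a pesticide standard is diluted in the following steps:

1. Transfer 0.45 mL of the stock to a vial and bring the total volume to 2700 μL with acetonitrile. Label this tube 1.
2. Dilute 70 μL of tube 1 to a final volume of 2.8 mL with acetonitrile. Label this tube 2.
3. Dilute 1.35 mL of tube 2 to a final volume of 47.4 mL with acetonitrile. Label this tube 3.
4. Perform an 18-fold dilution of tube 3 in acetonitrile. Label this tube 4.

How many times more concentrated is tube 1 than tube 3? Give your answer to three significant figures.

1.40 × 10^3

Step 1: 0.45 mL brought to 2700 μL → factor 2.7/0.45 = 6
Step 2: 70 μL brought to 2.8 mL → factor 2800/70 = 40
Step 3: 1.35 mL brought to 47.4 mL → factor 47.4/1.35 = 35.111
Dilution factor to tube 1 = 6; to tube 3 = 8426.7
[tube 1]/[tube 3] = (factor to tube 3)/(factor to tube 1) = 8426.7/6 = 1.40 × 10^3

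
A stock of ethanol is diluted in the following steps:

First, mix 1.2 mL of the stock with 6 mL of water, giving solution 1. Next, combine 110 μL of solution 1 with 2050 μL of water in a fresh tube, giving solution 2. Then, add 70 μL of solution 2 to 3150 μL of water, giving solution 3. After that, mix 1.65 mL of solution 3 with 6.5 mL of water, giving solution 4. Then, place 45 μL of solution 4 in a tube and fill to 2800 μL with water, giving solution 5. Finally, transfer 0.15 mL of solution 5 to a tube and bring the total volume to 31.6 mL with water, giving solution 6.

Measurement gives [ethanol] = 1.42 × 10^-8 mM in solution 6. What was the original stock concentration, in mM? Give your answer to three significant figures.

4.98 mM

Step 1: 1.2 mL + 6 mL = 7.2 mL total → factor 7.2/1.2 = 6
Step 2: 110 μL + 2050 μL = 2160 μL total → factor 2160/110 = 19.636
Step 3: 70 μL + 3150 μL = 3220 μL total → factor 3220/70 = 46
Step 4: 1.65 mL + 6.5 mL = 8.15 mL total → factor 8.15/1.65 = 4.9394
Step 5: 45 μL brought to 2800 μL → factor 2800/45 = 62.222
Step 6: 0.15 mL brought to 31.6 mL → factor 31.6/0.15 = 210.67
Overall dilution factor = 6 × 19.636 × 46 × 4.9394 × 62.222 × 210.67 = 3.509 × 10^8
Stock = 1.42 × 10^-8 mM × 3.509 × 10^8 = 4.98 mM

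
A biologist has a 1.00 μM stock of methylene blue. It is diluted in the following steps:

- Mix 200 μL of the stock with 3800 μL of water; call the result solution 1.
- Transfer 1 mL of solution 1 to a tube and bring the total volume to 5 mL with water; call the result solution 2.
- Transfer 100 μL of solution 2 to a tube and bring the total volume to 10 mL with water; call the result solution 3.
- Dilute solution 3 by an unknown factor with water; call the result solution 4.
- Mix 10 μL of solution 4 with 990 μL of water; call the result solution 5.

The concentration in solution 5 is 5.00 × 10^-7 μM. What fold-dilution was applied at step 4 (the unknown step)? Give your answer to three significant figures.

Step 1: 200 μL + 3800 μL = 4000 μL total → factor 4000/200 = 20
Step 2: 1 mL brought to 5 mL → factor 5/1 = 5
Step 3: 100 μL brought to 10 mL → factor 10000/100 = 100
Step 4: unknown factor x
Step 5: 10 μL + 990 μL = 1000 μL total → factor 1000/10 = 100
Product of known-step factors = 1 × 10^6
Overall factor = 1.00 μM / (5.00 × 10^-7 μM) = 2 × 10^6
x = 2 × 10^6 / 1 × 10^6 = 2.00

2.00-fold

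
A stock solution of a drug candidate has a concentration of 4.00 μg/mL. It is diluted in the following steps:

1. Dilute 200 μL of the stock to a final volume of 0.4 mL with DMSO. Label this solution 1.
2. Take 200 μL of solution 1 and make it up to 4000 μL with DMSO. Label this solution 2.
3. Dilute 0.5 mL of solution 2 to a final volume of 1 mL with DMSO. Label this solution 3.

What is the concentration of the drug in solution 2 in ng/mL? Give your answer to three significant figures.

100 ng/mL

Step 1: 200 μL brought to 0.4 mL → factor 400/200 = 2
Step 2: 200 μL brought to 4000 μL → factor 4000/200 = 20
Dilution factor through solution 2 = 2 × 20 = 40
[solution 2] = 4.00 μg/mL / 40 = 0.1000 μg/mL = 100 ng/mL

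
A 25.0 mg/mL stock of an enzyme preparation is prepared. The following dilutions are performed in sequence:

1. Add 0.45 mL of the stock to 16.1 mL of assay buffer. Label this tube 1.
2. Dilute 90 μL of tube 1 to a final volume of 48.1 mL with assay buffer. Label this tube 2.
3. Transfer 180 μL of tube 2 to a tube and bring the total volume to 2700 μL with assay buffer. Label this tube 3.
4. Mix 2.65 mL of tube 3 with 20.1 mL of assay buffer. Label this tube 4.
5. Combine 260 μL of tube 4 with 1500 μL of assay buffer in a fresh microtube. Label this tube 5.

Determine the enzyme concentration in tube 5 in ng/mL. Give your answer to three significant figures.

1.46 ng/mL

Step 1: 0.45 mL + 16.1 mL = 16.55 mL total → factor 16.55/0.45 = 36.778
Step 2: 90 μL brought to 48.1 mL → factor 48100/90 = 534.44
Step 3: 180 μL brought to 2700 μL → factor 2700/180 = 15
Step 4: 2.65 mL + 20.1 mL = 22.75 mL total → factor 22.75/2.65 = 8.5849
Step 5: 260 μL + 1500 μL = 1760 μL total → factor 1760/260 = 6.7692
Overall dilution factor = 36.778 × 534.44 × 15 × 8.5849 × 6.7692 = 1.7134 × 10^7
Final = 25.0 mg/mL / 1.7134 × 10^7 = 1.459 × 10^-6 mg/mL = 1.46 ng/mL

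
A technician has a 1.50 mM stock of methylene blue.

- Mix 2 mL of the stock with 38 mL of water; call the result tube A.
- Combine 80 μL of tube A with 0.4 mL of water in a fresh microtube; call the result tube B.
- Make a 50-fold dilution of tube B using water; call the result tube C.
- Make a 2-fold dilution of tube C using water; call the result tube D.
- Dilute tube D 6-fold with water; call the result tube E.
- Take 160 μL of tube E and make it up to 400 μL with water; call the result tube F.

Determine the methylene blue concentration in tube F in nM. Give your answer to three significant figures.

Step 1: 2 mL + 38 mL = 40 mL total → factor 40/2 = 20
Step 2: 80 μL + 0.4 mL = 480 μL total → factor 480/80 = 6
Step 3: 50-fold → factor 50
Step 4: 2-fold → factor 2
Step 5: 6-fold → factor 6
Step 6: 160 μL brought to 400 μL → factor 400/160 = 2.5
Overall dilution factor = 20 × 6 × 50 × 2 × 6 × 2.5 = 1.8 × 10^5
Final = 1.50 mM / 1.8 × 10^5 = 8.333 × 10^-6 mM = 8.33 nM

8.33 nM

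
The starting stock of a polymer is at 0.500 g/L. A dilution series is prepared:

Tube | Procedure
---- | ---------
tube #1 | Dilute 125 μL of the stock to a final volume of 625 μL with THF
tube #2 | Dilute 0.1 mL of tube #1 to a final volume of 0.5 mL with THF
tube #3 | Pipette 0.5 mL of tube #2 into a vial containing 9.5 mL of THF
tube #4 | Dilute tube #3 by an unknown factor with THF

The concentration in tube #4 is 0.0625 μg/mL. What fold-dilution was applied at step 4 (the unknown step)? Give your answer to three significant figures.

16.0-fold

Step 1: 125 μL brought to 625 μL → factor 625/125 = 5
Step 2: 0.1 mL brought to 0.5 mL → factor 0.5/0.1 = 5
Step 3: 0.5 mL + 9.5 mL = 10 mL total → factor 10/0.5 = 20
Step 4: unknown factor x
Product of known-step factors = 500
Overall factor = 0.500 g/L / (0.0625 μg/mL) = 8000
x = 8000 / 500 = 16.0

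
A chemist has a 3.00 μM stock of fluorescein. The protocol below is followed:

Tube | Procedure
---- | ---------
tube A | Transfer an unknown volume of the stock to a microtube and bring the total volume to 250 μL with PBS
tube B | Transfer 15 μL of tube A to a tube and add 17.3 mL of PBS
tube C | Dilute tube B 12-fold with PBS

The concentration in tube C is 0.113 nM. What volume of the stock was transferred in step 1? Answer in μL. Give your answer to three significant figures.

Step 1: v brought to 250 μL → factor = 250 μL/v
Step 2: 15 μL + 17.3 mL = 17315 μL total → factor 17315/15 = 1154.3
Step 3: 12-fold → factor 12
Product of known-step factors = 13852
Overall factor = 3.00 μM / (0.113 nM) = 26549
Step-1 factor = 26549 / 13852 = 1.9166
v = 250 μL / 1.9166 = 130 μL

130 μL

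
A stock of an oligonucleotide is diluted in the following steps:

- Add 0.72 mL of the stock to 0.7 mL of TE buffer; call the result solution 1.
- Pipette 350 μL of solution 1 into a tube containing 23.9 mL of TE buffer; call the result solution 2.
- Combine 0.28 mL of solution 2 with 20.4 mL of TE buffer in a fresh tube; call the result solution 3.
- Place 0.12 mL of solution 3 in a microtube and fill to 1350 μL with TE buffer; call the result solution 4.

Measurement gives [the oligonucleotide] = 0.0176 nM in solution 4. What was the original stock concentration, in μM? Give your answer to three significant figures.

2.00 μM

Step 1: 0.72 mL + 0.7 mL = 1.42 mL total → factor 1.42/0.72 = 1.9722
Step 2: 350 μL + 23.9 mL = 24250 μL total → factor 24250/350 = 69.286
Step 3: 0.28 mL + 20.4 mL = 20.68 mL total → factor 20.68/0.28 = 73.857
Step 4: 0.12 mL brought to 1350 μL → factor 1.35/0.12 = 11.25
Overall dilution factor = 1.9722 × 69.286 × 73.857 × 11.25 = 1.1354 × 10^5
Stock = 0.0176 nM × 1.1354 × 10^5 = 1998 nM = 2.00 μM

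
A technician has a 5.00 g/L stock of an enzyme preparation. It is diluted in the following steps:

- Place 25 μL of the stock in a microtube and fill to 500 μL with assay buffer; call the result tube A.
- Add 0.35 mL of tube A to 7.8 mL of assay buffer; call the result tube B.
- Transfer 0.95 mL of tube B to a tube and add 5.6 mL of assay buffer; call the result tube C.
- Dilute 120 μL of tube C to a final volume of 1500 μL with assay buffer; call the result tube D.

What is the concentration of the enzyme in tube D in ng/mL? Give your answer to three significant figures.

125 ng/mL

Step 1: 25 μL brought to 500 μL → factor 500/25 = 20
Step 2: 0.35 mL + 7.8 mL = 8.15 mL total → factor 8.15/0.35 = 23.286
Step 3: 0.95 mL + 5.6 mL = 6.55 mL total → factor 6.55/0.95 = 6.8947
Step 4: 120 μL brought to 1500 μL → factor 1500/120 = 12.5
Overall dilution factor = 20 × 23.286 × 6.8947 × 12.5 = 40137
Final = 5.00 g/L / 40137 = 0.0001246 g/L = 125 ng/mL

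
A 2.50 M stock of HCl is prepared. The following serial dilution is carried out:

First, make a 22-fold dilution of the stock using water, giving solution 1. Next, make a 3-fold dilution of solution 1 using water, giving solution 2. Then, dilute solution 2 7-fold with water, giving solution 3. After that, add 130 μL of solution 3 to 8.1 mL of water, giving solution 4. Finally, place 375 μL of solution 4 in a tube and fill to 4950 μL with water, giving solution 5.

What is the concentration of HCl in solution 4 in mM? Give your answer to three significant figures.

0.0855 mM

Step 1: 22-fold → factor 22
Step 2: 3-fold → factor 3
Step 3: 7-fold → factor 7
Step 4: 130 μL + 8.1 mL = 8230 μL total → factor 8230/130 = 63.308
Dilution factor through solution 4 = 22 × 3 × 7 × 63.308 = 29248
[solution 4] = 2.50 M / 29248 = 8.548 × 10^-5 M = 0.0855 mM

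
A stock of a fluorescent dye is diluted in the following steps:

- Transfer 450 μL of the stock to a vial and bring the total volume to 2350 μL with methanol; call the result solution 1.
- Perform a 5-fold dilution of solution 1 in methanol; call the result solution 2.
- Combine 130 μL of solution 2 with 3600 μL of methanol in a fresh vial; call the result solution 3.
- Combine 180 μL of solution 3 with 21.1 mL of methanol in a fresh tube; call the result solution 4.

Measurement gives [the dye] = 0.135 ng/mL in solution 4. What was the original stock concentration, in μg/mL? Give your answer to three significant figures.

Step 1: 450 μL brought to 2350 μL → factor 2350/450 = 5.2222
Step 2: 5-fold → factor 5
Step 3: 130 μL + 3600 μL = 3730 μL total → factor 3730/130 = 28.692
Step 4: 180 μL + 21.1 mL = 21280 μL total → factor 21280/180 = 118.22
Overall dilution factor = 5.2222 × 5 × 28.692 × 118.22 = 88571
Stock = 0.135 ng/mL × 88571 = 1.196 × 10^4 ng/mL = 12.0 μg/mL

12.0 μg/mL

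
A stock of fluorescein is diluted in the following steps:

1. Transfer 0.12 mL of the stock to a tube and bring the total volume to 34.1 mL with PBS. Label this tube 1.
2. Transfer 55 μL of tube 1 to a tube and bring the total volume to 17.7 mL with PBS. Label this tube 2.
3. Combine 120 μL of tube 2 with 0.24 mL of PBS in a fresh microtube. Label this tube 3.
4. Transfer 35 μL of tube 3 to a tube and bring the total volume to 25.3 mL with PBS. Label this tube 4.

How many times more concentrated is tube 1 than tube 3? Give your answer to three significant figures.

Step 1: 0.12 mL brought to 34.1 mL → factor 34.1/0.12 = 284.17
Step 2: 55 μL brought to 17.7 mL → factor 17700/55 = 321.82
Step 3: 120 μL + 0.24 mL = 360 μL total → factor 360/120 = 3
Dilution factor to tube 1 = 284.17; to tube 3 = 2.7435 × 10^5
[tube 1]/[tube 3] = (factor to tube 3)/(factor to tube 1) = 2.7435 × 10^5/284.17 = 965

965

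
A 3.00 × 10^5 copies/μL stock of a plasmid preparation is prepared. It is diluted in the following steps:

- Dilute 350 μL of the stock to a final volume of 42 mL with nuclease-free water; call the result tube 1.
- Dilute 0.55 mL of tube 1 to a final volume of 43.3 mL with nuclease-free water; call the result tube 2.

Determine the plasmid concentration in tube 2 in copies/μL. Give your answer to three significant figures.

31.8 copies/μL

Step 1: 350 μL brought to 42 mL → factor 42000/350 = 120
Step 2: 0.55 mL brought to 43.3 mL → factor 43.3/0.55 = 78.727
Overall dilution factor = 120 × 78.727 = 9447.3
Final = 3.00 × 10^5 copies/μL / 9447.3 = 31.8 copies/μL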